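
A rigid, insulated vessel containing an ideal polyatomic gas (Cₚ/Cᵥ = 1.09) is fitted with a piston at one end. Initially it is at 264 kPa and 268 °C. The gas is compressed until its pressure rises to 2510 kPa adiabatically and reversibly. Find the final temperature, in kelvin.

T₂ ≈ 652 K

Along an adiabat T P^((1−γ)/γ) is constant, so T₂ = T₁ (P₂/P₁)^((γ−1)/γ).
T₁ = 268 °C = 541.1 K.
T₂ = 541.1 × (2510/264)^(0.0826) = 651.7 K.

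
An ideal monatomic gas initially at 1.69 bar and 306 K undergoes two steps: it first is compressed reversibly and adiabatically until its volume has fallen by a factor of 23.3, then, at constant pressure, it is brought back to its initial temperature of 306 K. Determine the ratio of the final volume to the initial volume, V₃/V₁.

V₃/V₁ ≈ 0.00526

For a monatomic ideal gas γ = 5/3.
Adiabatic step: V₂/V₁ = 0.04292; T₂ = T₁·23.3^(2/3) = 2496 K.
Isobaric step: V₃/V₂ = T₃/T₂ = 306/2496.
V₃/V₁ = (V₂/V₁)(V₃/V₂) = 0.04292 × (306/2496) = 0.005261.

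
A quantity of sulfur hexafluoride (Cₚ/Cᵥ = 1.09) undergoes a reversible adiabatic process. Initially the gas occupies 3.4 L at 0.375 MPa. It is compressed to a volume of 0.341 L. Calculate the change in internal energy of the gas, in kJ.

P₂ = P₁(V₁/V₂)^γ = 0.375×(3.4/0.341)^(1.09) = 4.599 MPa.
For a reversible adiabat, W_by_gas = (P₁V₁ − P₂V₂)/(γ−1).
W_by = (375000×0.0034 − 4.599×10^6×0.000341) / (0.09) = -3258 J.
Q = 0 ⇒ ΔU = −W_by = 3258 J.

ΔU ≈ 3.26 kJ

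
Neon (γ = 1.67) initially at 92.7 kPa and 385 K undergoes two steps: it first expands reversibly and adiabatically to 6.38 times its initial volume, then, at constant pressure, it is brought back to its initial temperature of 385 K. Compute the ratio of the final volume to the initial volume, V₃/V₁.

V₃/V₁ ≈ 22.1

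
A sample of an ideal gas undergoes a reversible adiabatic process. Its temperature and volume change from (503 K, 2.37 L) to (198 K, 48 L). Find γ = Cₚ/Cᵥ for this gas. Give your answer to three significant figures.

γ ≈ 1.31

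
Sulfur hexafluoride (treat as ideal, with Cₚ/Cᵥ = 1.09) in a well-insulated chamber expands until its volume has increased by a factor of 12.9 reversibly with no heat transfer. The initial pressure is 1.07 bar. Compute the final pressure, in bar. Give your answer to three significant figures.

P₂ ≈ 0.0659 bar

Adiabatic: P₁V₁^γ = P₂V₂^γ ⇒ P₂ = P₁ (V₁/V₂)^γ.
P₂ = 1.07 × (1/12.9)^(1.09) = 0.06589 bar.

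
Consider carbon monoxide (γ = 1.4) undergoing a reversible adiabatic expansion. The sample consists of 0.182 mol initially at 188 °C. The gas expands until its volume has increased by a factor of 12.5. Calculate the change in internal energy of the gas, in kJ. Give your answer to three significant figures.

Adiabatic: T₁V₁^(γ−1) = T₂V₂^(γ−1) ⇒ T₂ = T₁ (V₁/V₂)^(γ−1).
T₁ = 188 °C = 461.1 K.
T₂ = 461.1 × (1/12.5)^(0.4) = 167.9 K.
Q = 0, so ΔU = W_on_gas = nCᵥΔT with Cᵥ = R/(γ−1) = 20.79 J/(mol·K).
ΔU = 0.182 × 20.79 × (167.9 − 461.1) = -1109 J.

ΔU ≈ -1.11 kJ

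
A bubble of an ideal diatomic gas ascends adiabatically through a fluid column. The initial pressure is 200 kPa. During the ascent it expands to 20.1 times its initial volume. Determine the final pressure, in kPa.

Adiabatic: P₁V₁^γ = P₂V₂^γ ⇒ P₂ = P₁ (V₁/V₂)^γ.
For a diatomic ideal gas γ = 7/5.
P₂ = 200 × (1/20.1)^(7/5) = 2.996 kPa.

P₂ ≈ 3.00 kPa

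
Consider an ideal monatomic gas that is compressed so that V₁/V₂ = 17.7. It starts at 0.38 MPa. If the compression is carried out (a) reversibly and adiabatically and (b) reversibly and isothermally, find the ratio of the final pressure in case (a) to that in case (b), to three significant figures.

P_adiabatic / P_isothermal ≈ 6.79

For a monatomic ideal gas γ = 5/3.
Isothermal: P_b = P₁(V₁/V₂) = 0.38×17.7.
Adiabatic: P_a = P₁(V₁/V₂)^γ = 0.38×17.7^(5/3).
P_a/P_b = (V₁/V₂)^(γ−1) = 17.7^(2/3) = 6.792.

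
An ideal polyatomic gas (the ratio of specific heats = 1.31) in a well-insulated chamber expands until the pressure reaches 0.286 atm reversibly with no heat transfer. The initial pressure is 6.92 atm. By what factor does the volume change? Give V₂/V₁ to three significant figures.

From PV^γ = const, V₂/V₁ = (P₁/P₂)^(1/γ).
V₂/V₁ = (6.92/0.286)^(0.763) = 11.38.

V₂/V₁ ≈ 11.4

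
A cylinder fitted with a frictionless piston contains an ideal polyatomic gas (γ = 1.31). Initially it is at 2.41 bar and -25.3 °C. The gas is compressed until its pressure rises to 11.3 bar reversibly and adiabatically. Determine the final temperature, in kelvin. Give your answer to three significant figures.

Along an adiabat T P^((1−γ)/γ) is constant, so T₂ = T₁ (P₂/P₁)^((γ−1)/γ).
T₁ = -25.3 °C = 247.8 K.
T₂ = 247.8 × (11.3/2.41)^(0.237) = 357.3 K.

T₂ ≈ 357 K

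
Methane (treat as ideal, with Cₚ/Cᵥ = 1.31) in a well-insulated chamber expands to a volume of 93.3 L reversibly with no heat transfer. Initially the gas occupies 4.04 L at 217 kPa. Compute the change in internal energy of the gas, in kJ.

ΔU ≈ -1.76 kJ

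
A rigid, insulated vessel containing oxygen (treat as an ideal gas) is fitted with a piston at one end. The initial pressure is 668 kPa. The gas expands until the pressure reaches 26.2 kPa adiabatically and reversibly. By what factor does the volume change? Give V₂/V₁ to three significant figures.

From PV^γ = const, V₂/V₁ = (P₁/P₂)^(1/γ).
For a diatomic ideal gas γ = 7/5.
V₂/V₁ = (668/26.2)^(5/7) = 10.11.

V₂/V₁ ≈ 10.1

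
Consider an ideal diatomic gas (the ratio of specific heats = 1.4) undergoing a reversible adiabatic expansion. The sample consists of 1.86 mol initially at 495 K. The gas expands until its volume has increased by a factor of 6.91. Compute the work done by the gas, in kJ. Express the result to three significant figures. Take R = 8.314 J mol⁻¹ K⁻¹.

For a reversible adiabat TV^(γ−1) is constant, so T₂ = T₁ (V₁/V₂)^(γ−1).
T₂ = 495 × (1/6.91)^(0.4) = 228.5 K.
Q = 0, so ΔU = W_on_gas = nCᵥΔT with Cᵥ = R/(γ−1) = 20.79 J/(mol·K).
ΔU = 1.86 × 20.79 × (228.5 − 495) = -10300 J.
Work done by the gas = −ΔU = 10300 J.

W ≈ 10.3 kJ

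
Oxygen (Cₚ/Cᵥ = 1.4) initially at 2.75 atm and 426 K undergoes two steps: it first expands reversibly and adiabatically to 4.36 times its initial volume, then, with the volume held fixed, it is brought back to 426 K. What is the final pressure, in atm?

Adiabatic step (PV^γ = const): P₂ = 2.75×(1/4.36)^(1.4) = 0.35 atm; T₂ = 426×(1/4.36)^(0.4) = 236.4 K.
Isochoric: P₃ = P₂(T₃/T₂) = 0.35 × (426/236.4) = 0.6307 atm.

P₃ ≈ 0.631 atm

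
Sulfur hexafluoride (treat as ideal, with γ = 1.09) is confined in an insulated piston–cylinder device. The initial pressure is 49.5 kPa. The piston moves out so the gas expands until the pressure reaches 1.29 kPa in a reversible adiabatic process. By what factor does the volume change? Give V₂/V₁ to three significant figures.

V₂/V₁ ≈ 28.4

From PV^γ = const, V₂/V₁ = (P₁/P₂)^(1/γ).
V₂/V₁ = (49.5/1.29)^(0.917) = 28.39.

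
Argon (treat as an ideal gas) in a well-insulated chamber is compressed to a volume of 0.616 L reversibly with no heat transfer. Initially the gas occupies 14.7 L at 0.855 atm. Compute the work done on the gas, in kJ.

γ = 5/3 for a monatomic ideal gas.
P₂ = P₁(V₁/V₂)^γ = 0.855×(14.7/0.616)^(5/3) = 169.1 atm.
For a reversible adiabat, W_by_gas = (P₁V₁ − P₂V₂)/(γ−1).
W_by = (86630×0.0147 − 1.714×10^7×0.000616) / (2/3) = -13920 J.
W_on_gas = −W_by = 13920 J.

W ≈ 13.9 kJ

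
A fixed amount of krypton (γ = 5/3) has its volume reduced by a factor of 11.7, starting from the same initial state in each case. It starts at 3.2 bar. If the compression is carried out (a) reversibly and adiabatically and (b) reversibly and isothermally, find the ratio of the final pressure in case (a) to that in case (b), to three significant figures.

Isothermal: P_b = P₁(V₁/V₂) = 3.2×11.7.
Adiabatic: P_a = P₁(V₁/V₂)^γ = 3.2×11.7^(5/3).
P_a/P_b = (V₁/V₂)^(γ−1) = 11.7^(2/3) = 5.154.

P_adiabatic / P_isothermal ≈ 5.15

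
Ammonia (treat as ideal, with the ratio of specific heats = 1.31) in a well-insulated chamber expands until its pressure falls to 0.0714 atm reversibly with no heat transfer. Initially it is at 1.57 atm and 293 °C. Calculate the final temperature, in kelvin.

Adiabatic: T₂/T₁ = (P₂/P₁)^((γ−1)/γ).
T₁ = 293 °C = 566.1 K.
T₂ = 566.1 × (0.0714/1.57)^(0.237) = 272.5 K.

T₂ ≈ 272 K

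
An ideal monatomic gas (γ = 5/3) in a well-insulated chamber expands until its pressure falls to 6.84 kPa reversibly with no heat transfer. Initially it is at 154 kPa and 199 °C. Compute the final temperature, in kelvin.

T₂ ≈ 136 K

Adiabatic: T₂/T₁ = (P₂/P₁)^((γ−1)/γ).
T₁ = 199 °C = 472.1 K.
T₂ = 472.1 × (6.84/154)^(2/5) = 135.9 K.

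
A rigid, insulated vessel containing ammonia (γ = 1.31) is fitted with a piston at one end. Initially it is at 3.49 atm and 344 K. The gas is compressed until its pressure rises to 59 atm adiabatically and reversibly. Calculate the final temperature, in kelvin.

T₂ ≈ 672 K

Along an adiabat T P^((1−γ)/γ) is constant, so T₂ = T₁ (P₂/P₁)^((γ−1)/γ).
T₂ = 344 × (59/3.49)^(0.237) = 671.7 K.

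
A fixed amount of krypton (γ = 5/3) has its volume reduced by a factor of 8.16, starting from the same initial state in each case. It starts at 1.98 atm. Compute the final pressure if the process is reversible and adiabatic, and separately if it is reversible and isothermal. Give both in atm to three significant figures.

adiabatic: 65.5 atm; isothermal: 16.2 atm

Isothermal: P₂ = P₁(V₁/V₂) = 1.98×8.16 = 16.16 atm.
Adiabatic: P₂ = P₁(V₁/V₂)^γ = 1.98×8.16^(5/3) = 65.49 atm.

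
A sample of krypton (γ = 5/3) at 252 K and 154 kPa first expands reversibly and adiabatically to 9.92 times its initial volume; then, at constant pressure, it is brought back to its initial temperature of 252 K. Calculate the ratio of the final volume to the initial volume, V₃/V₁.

Adiabatic step: V₂/V₁ = 9.92; T₂ = T₁·(1/9.92)^(2/3) = 54.58 K.
Isobaric step: V₃/V₂ = T₃/T₂ = 252/54.58.
V₃/V₁ = (V₂/V₁)(V₃/V₂) = 9.92 × (252/54.58) = 45.8.

V₃/V₁ ≈ 45.8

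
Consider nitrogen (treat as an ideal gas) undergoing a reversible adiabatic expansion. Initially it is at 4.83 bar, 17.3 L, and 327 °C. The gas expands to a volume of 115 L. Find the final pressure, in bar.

P₂ ≈ 0.341 bar

Since PV^γ is constant along a reversible adiabat, P₂ = P₁ (V₁/V₂)^γ.
γ = 7/5 for a diatomic ideal gas.
P₂ = 4.83 × (17.3/115)^(7/5) = 0.3406 bar.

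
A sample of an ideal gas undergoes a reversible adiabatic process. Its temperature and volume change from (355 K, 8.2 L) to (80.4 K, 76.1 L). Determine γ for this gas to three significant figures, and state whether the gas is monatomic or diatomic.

γ ≈ 1.67; monatomic

TV^(γ−1) = const ⇒ γ − 1 = ln(T₂/T₁) / ln(V₁/V₂).
γ = 1 + ln(80.4/355) / ln(8.2/76.1) = 1.667.
γ ≈ 1.67 is close to 5/3, so the gas is monatomic.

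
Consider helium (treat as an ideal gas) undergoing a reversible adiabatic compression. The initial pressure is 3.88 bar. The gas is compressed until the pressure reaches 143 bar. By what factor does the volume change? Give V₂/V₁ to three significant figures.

From PV^γ = const, V₂/V₁ = (P₁/P₂)^(1/γ).
For a monatomic ideal gas γ = 5/3.
V₂/V₁ = (3.88/143)^(3/5) = 0.1148.

V₂/V₁ ≈ 0.115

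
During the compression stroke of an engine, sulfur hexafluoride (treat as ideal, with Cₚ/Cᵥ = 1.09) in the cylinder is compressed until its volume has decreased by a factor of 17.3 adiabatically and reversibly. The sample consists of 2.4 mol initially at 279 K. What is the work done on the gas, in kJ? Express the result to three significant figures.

For a reversible adiabat TV^(γ−1) is constant, so T₂ = T₁ (V₁/V₂)^(γ−1).
T₂ = 279 × 17.3^(0.09) = 360.6 K.
Q = 0, so ΔU = W_on_gas = nCᵥΔT with Cᵥ = R/(γ−1) = 92.38 J/(mol·K).
ΔU = 2.4 × 92.38 × (360.6 − 279) = 18090 J.

W ≈ 18.1 kJ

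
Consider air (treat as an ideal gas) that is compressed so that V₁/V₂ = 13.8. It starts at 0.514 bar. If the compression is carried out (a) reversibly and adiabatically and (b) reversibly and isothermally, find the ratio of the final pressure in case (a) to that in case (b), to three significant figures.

P_adiabatic / P_isothermal ≈ 2.86

For a diatomic ideal gas γ = 7/5.
Isothermal: P_b = P₁(V₁/V₂) = 0.514×13.8.
Adiabatic: P_a = P₁(V₁/V₂)^γ = 0.514×13.8^(7/5).
P_a/P_b = (V₁/V₂)^(γ−1) = 13.8^(2/5) = 2.857.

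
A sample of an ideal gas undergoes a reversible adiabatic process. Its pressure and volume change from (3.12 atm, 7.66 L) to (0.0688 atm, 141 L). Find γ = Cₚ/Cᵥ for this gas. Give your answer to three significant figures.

PV^γ = const ⇒ γ = ln(P₂/P₁) / ln(V₁/V₂).
γ = ln(0.0688/3.12) / ln(7.66/141) = 1.31.

γ ≈ 1.31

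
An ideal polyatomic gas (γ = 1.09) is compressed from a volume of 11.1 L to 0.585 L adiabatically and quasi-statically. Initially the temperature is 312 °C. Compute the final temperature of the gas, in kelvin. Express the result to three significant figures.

Adiabatic: T₁V₁^(γ−1) = T₂V₂^(γ−1) ⇒ T₂ = T₁ (V₁/V₂)^(γ−1).
T₁ = 312 °C = 585.1 K.
T₂ = 585.1 × (11.1/0.585)^(0.09) = 762.6 K.

T₂ ≈ 763 K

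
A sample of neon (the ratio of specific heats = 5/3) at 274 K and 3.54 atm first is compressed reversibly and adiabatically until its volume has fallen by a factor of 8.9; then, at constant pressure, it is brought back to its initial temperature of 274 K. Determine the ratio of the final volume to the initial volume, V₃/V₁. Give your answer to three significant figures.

Adiabatic step: V₂/V₁ = 0.1124; T₂ = T₁·8.9^(2/3) = 1177 K.
Isobaric step: V₃/V₂ = T₃/T₂ = 274/1177.
V₃/V₁ = (V₂/V₁)(V₃/V₂) = 0.1124 × (274/1177) = 0.02616.

V₃/V₁ ≈ 0.0262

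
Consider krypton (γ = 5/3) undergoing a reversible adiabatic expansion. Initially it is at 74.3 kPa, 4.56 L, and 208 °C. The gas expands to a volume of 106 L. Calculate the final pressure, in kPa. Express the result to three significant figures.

P₂ ≈ 0.392 kPa

Since PV^γ is constant along a reversible adiabat, P₂ = P₁ (V₁/V₂)^γ.
P₂ = 74.3 × (4.56/106)^(5/3) = 0.3924 kPa.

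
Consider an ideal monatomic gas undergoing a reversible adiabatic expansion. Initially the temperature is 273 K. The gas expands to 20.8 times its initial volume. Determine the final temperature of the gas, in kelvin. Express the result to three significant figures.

Adiabatic: T₁V₁^(γ−1) = T₂V₂^(γ−1) ⇒ T₂ = T₁ (V₁/V₂)^(γ−1).
For a monatomic ideal gas γ = 5/3, so γ−1 = 2/3.
T₂ = 273 × (1/20.8)^(2/3) = 36.1 K.

T₂ ≈ 36.1 K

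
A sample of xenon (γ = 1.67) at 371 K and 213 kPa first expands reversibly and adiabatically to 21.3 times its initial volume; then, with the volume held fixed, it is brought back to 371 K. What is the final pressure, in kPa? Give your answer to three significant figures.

Adiabatic step (PV^γ = const): P₂ = 213×(1/21.3)^(1.67) = 1.288 kPa; T₂ = 371×(1/21.3)^(0.67) = 47.79 K.
Isochoric: P₃ = P₂(T₃/T₂) = 1.288 × (371/47.79) = 10 kPa.

P₃ ≈ 10.0 kPa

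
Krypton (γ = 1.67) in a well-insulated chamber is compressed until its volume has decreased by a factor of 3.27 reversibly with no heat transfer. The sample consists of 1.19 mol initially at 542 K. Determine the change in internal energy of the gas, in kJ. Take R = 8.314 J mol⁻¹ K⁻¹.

ΔU ≈ 9.70 kJ

Adiabatic: T₁V₁^(γ−1) = T₂V₂^(γ−1) ⇒ T₂ = T₁ (V₁/V₂)^(γ−1).
T₂ = 542 × 3.27^(0.67) = 1199 K.
Q = 0, so ΔU = W_on_gas = nCᵥΔT with Cᵥ = R/(γ−1) = 12.41 J/(mol·K).
ΔU = 1.19 × 12.41 × (1199 − 542) = 9699 J.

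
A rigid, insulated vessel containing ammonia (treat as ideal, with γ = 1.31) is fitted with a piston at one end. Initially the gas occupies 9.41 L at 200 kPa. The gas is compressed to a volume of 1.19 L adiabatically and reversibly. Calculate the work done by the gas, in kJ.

P₂ = P₁(V₁/V₂)^γ = 200×(9.41/1.19)^(1.31) = 3002 kPa.
For a reversible adiabat, W_by_gas = (P₁V₁ − P₂V₂)/(γ−1).
W_by = (200000×0.00941 − 3.002×10^6×0.00119) / (0.31) = -5454 J.

W ≈ -5.45 kJ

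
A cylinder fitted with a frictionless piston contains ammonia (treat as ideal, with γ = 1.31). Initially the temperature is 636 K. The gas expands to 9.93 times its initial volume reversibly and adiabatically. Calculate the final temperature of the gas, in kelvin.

T₂ ≈ 312 K

For a reversible adiabat TV^(γ−1) is constant, so T₂ = T₁ (V₁/V₂)^(γ−1).
T₂ = 636 × (1/9.93)^(0.31) = 312.2 K.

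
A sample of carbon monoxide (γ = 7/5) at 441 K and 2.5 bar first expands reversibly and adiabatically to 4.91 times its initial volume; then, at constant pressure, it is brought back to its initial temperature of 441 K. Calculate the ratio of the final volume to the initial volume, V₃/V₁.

Adiabatic step: V₂/V₁ = 4.91; T₂ = T₁·(1/4.91)^(2/5) = 233.3 K.
Isobaric step: V₃/V₂ = T₃/T₂ = 441/233.3.
V₃/V₁ = (V₂/V₁)(V₃/V₂) = 4.91 × (441/233.3) = 9.279.

V₃/V₁ ≈ 9.28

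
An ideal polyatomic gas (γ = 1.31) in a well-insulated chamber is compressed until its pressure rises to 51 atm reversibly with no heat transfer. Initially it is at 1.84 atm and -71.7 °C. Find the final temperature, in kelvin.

T₂ ≈ 442 K

Along an adiabat T P^((1−γ)/γ) is constant, so T₂ = T₁ (P₂/P₁)^((γ−1)/γ).
T₁ = -71.7 °C = 201.4 K.
T₂ = 201.4 × (51/1.84)^(0.237) = 442.2 K.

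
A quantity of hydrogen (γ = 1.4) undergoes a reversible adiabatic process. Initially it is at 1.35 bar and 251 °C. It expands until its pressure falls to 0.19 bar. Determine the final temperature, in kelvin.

T₂ ≈ 299 K

Adiabatic: T₂/T₁ = (P₂/P₁)^((γ−1)/γ).
T₁ = 251 °C = 524.1 K.
T₂ = 524.1 × (0.19/1.35)^(0.286) = 299.3 K.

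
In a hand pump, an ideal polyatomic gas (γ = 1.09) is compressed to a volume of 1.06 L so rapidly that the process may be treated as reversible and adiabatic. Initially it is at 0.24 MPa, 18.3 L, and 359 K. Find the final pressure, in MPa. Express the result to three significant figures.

P₂ ≈ 5.35 MPa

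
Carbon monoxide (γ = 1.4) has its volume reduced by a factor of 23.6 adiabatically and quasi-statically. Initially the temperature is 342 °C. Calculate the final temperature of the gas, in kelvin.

For a reversible adiabat TV^(γ−1) is constant, so T₂ = T₁ (V₁/V₂)^(γ−1).
T₁ = 342 °C = 615.1 K.
T₂ = 615.1 × 23.6^(0.4) = 2178 K.

T₂ ≈ 2180 K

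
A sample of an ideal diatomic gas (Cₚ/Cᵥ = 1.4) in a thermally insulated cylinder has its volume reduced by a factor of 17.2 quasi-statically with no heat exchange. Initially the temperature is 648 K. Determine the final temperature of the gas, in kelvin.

Adiabatic: T₁V₁^(γ−1) = T₂V₂^(γ−1) ⇒ T₂ = T₁ (V₁/V₂)^(γ−1).
T₂ = 648 × 17.2^(0.4) = 2022 K.

T₂ ≈ 2020 K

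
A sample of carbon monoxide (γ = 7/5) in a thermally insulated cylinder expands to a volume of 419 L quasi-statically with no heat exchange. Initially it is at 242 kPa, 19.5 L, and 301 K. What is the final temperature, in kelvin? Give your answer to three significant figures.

T₂ ≈ 88.2 K

For a reversible adiabat TV^(γ−1) is constant, so T₂ = T₁ (V₁/V₂)^(γ−1).
T₂ = 301 × (19.5/419)^(2/5) = 88.25 K.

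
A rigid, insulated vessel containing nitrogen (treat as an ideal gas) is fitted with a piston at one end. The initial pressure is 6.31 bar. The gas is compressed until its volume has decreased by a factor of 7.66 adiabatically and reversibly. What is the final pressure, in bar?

Adiabatic: P₁V₁^γ = P₂V₂^γ ⇒ P₂ = P₁ (V₁/V₂)^γ.
For a diatomic ideal gas γ = 7/5.
P₂ = 6.31 × 7.66^(7/5) = 109.1 bar.

P₂ ≈ 109 bar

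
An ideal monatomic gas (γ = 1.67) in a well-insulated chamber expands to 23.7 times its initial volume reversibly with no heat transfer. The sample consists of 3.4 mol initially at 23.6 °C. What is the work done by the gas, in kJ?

W ≈ 11.0 kJ

For a reversible adiabat TV^(γ−1) is constant, so T₂ = T₁ (V₁/V₂)^(γ−1).
T₁ = 23.6 °C = 296.8 K.
T₂ = 296.8 × (1/23.7)^(0.67) = 35.59 K.
Q = 0, so ΔU = W_on_gas = nCᵥΔT with Cᵥ = R/(γ−1) = 12.41 J/(mol·K).
ΔU = 3.4 × 12.41 × (35.59 − 296.8) = -11020 J.
Work done by the gas = −ΔU = 11020 J.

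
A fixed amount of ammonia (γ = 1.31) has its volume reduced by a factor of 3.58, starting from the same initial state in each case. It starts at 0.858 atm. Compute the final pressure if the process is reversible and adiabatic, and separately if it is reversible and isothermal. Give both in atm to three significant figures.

Isothermal: P₂ = P₁(V₁/V₂) = 0.858×3.58 = 3.072 atm.
Adiabatic: P₂ = P₁(V₁/V₂)^γ = 0.858×3.58^(1.31) = 4.561 atm.

adiabatic: 4.56 atm; isothermal: 3.07 atm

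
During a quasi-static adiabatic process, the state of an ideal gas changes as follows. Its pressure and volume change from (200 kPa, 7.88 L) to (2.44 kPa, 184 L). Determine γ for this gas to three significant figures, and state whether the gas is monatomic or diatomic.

γ ≈ 1.40; diatomic

PV^γ = const ⇒ γ = ln(P₂/P₁) / ln(V₁/V₂).
γ = ln(2.44/200) / ln(7.88/184) = 1.399.
γ ≈ 1.40 is close to 7/5, so the gas is diatomic.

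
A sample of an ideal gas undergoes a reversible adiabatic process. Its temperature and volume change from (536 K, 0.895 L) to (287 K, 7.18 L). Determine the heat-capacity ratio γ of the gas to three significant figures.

γ ≈ 1.30

TV^(γ−1) = const ⇒ γ − 1 = ln(T₂/T₁) / ln(V₁/V₂).
γ = 1 + ln(287/536) / ln(0.895/7.18) = 1.3.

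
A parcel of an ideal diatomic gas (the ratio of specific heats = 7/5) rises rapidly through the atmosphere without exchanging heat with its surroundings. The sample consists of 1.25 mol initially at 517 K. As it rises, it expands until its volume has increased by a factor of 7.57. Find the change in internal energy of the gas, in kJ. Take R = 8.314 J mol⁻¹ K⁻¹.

For a reversible adiabat TV^(γ−1) is constant, so T₂ = T₁ (V₁/V₂)^(γ−1).
T₂ = 517 × (1/7.57)^(2/5) = 230.1 K.
Q = 0, so ΔU = W_on_gas = nCᵥΔT with Cᵥ = R/(γ−1) = 20.79 J/(mol·K).
ΔU = 1.25 × 20.79 × (230.1 − 517) = -7455 J.

ΔU ≈ -7.45 kJ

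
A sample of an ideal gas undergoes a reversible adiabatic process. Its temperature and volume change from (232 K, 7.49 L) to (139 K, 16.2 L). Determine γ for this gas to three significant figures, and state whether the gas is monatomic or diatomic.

TV^(γ−1) = const ⇒ γ − 1 = ln(T₂/T₁) / ln(V₁/V₂).
γ = 1 + ln(139/232) / ln(7.49/16.2) = 1.664.
γ ≈ 1.66 is close to 5/3, so the gas is monatomic.

γ ≈ 1.66; monatomic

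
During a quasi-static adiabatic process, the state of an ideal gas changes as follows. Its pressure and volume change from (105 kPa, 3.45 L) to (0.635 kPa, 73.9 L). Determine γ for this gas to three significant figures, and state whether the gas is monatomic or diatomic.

γ ≈ 1.67; monatomic

PV^γ = const ⇒ γ = ln(P₂/P₁) / ln(V₁/V₂).
γ = ln(0.635/105) / ln(3.45/73.9) = 1.667.
γ ≈ 1.67 is close to 5/3, so the gas is monatomic.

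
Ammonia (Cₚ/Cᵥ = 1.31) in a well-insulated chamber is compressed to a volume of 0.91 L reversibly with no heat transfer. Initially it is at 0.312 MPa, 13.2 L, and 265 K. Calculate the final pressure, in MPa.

Since PV^γ is constant along a reversible adiabat, P₂ = P₁ (V₁/V₂)^γ.
P₂ = 0.312 × (13.2/0.91)^(1.31) = 10.37 MPa.

P₂ ≈ 10.4 MPa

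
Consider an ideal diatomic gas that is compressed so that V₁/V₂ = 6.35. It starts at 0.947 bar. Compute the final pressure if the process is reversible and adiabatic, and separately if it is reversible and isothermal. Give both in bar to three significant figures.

For a diatomic ideal gas γ = 7/5.
Isothermal: P₂ = P₁(V₁/V₂) = 0.947×6.35 = 6.013 bar.
Adiabatic: P₂ = P₁(V₁/V₂)^γ = 0.947×6.35^(7/5) = 12.6 bar.

adiabatic: 12.6 bar; isothermal: 6.01 bar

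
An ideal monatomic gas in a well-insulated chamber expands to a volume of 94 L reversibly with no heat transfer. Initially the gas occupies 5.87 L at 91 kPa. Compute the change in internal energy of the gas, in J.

γ = 5/3 for a monatomic ideal gas.
P₂ = P₁(V₁/V₂)^γ = 91×(5.87/94)^(5/3) = 0.8945 kPa.
For a reversible adiabat, W_by_gas = (P₁V₁ − P₂V₂)/(γ−1).
W_by = (91000×0.00587 − 894.5×0.094) / (2/3) = 675.1 J.
Q = 0 ⇒ ΔU = −W_by = -675.1 J.

ΔU ≈ -675 J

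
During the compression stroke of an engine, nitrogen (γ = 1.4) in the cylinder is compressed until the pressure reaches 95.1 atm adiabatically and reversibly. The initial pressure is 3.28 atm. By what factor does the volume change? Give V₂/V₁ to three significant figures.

V₂/V₁ ≈ 0.0903

From PV^γ = const, V₂/V₁ = (P₁/P₂)^(1/γ).
V₂/V₁ = (3.28/95.1)^(0.714) = 0.09026.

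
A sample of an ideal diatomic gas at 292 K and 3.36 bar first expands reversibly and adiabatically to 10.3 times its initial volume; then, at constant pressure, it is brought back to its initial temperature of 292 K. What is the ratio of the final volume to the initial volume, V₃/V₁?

For a diatomic ideal gas γ = 7/5.
Adiabatic step: V₂/V₁ = 10.3; T₂ = T₁·(1/10.3)^(2/5) = 114.9 K.
Isobaric step: V₃/V₂ = T₃/T₂ = 292/114.9.
V₃/V₁ = (V₂/V₁)(V₃/V₂) = 10.3 × (292/114.9) = 26.18.

V₃/V₁ ≈ 26.2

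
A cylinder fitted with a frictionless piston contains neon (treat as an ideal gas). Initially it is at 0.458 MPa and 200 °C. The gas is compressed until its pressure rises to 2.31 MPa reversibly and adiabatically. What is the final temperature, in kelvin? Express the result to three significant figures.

Along an adiabat T P^((1−γ)/γ) is constant, so T₂ = T₁ (P₂/P₁)^((γ−1)/γ).
For a monatomic ideal gas γ = 5/3, so (γ−1)/γ = 2/5.
T₁ = 200 °C = 473.1 K.
T₂ = 473.1 × (2.31/0.458)^(2/5) = 903.9 K.

T₂ ≈ 904 K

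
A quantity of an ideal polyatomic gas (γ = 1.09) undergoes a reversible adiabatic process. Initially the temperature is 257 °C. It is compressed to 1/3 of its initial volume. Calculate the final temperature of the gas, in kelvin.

T₂ ≈ 585 K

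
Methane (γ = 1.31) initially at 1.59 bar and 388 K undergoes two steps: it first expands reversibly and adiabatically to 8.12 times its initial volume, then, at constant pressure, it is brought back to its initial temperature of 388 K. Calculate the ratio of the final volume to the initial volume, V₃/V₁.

Adiabatic step: V₂/V₁ = 8.12; T₂ = T₁·(1/8.12)^(0.31) = 202.7 K.
Isobaric step: V₃/V₂ = T₃/T₂ = 388/202.7.
V₃/V₁ = (V₂/V₁)(V₃/V₂) = 8.12 × (388/202.7) = 15.54.

V₃/V₁ ≈ 15.5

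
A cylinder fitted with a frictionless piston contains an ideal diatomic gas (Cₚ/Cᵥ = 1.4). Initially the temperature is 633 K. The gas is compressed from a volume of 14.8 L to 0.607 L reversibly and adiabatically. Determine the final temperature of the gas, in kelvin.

For a reversible adiabat TV^(γ−1) is constant, so T₂ = T₁ (V₁/V₂)^(γ−1).
T₂ = 633 × (14.8/0.607)^(0.4) = 2271 K.

T₂ ≈ 2270 K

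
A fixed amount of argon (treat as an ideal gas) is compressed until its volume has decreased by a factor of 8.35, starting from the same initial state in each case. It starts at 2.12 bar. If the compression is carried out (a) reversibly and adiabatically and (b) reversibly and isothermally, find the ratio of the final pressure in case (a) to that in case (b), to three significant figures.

P_adiabatic / P_isothermal ≈ 4.12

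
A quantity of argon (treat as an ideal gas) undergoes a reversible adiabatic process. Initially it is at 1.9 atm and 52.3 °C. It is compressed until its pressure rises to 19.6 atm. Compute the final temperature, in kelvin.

T₂ ≈ 828 K

Along an adiabat T P^((1−γ)/γ) is constant, so T₂ = T₁ (P₂/P₁)^((γ−1)/γ).
For a monatomic ideal gas γ = 5/3, so (γ−1)/γ = 2/5.
T₁ = 52.3 °C = 325.4 K.
T₂ = 325.4 × (19.6/1.9)^(2/5) = 827.7 K.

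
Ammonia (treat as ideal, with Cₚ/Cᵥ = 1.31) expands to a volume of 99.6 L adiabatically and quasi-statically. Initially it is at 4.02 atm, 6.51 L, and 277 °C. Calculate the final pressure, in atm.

P₂ ≈ 0.113 atm

Adiabatic: P₁V₁^γ = P₂V₂^γ ⇒ P₂ = P₁ (V₁/V₂)^γ.
P₂ = 4.02 × (6.51/99.6)^(1.31) = 0.1128 atm.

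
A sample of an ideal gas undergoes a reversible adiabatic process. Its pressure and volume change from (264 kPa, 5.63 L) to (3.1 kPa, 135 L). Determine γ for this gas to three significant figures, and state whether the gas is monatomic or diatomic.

γ ≈ 1.40; diatomic

PV^γ = const ⇒ γ = ln(P₂/P₁) / ln(V₁/V₂).
γ = ln(3.1/264) / ln(5.63/135) = 1.399.
γ ≈ 1.40 is close to 7/5, so the gas is diatomic.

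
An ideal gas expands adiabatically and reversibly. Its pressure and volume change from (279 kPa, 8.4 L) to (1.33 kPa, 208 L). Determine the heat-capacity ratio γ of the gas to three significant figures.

γ ≈ 1.67

PV^γ = const ⇒ γ = ln(P₂/P₁) / ln(V₁/V₂).
γ = ln(1.33/279) / ln(8.4/208) = 1.666.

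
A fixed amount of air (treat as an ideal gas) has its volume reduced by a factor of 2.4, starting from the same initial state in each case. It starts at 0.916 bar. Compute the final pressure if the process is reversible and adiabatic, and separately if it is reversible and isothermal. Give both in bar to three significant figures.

For a diatomic ideal gas γ = 7/5.
Isothermal: P₂ = P₁(V₁/V₂) = 0.916×2.4 = 2.198 bar.
Adiabatic: P₂ = P₁(V₁/V₂)^γ = 0.916×2.4^(7/5) = 3.12 bar.

adiabatic: 3.12 bar; isothermal: 2.20 bar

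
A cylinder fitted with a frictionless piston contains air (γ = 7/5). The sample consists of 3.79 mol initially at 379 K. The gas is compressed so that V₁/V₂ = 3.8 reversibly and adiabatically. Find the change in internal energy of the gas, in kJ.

ΔU ≈ 21.1 kJ

Adiabatic: T₁V₁^(γ−1) = T₂V₂^(γ−1) ⇒ T₂ = T₁ (V₁/V₂)^(γ−1).
T₂ = 379 × 3.8^(2/5) = 646.5 K.
Q = 0, so ΔU = W_on_gas = nCᵥΔT with Cᵥ = R/(γ−1) = 20.79 J/(mol·K).
ΔU = 3.79 × 20.79 × (646.5 − 379) = 21070 J.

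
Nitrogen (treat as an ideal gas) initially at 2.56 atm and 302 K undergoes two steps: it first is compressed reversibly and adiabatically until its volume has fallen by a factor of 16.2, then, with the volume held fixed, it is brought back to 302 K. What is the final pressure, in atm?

P₃ ≈ 41.5 atm

For a diatomic ideal gas γ = 7/5.
Adiabatic step (PV^γ = const): P₂ = 2.56×16.2^(7/5) = 126.3 atm; T₂ = 302×16.2^(2/5) = 920.1 K.
Isochoric: P₃ = P₂(T₃/T₂) = 126.3 × (302/920.1) = 41.47 atm.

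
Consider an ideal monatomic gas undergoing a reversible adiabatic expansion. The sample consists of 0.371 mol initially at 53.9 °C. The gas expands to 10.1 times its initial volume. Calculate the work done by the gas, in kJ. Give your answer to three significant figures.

Adiabatic: T₁V₁^(γ−1) = T₂V₂^(γ−1) ⇒ T₂ = T₁ (V₁/V₂)^(γ−1).
γ = 5/3 for a monatomic ideal gas, so γ−1 = 2/3.
T₁ = 53.9 °C = 327 K.
T₂ = 327 × (1/10.1)^(2/3) = 69.99 K.
Q = 0, so ΔU = W_on_gas = nCᵥΔT with Cᵥ = R/(γ−1) = 12.47 J/(mol·K).
ΔU = 0.371 × 12.47 × (69.99 − 327) = -1189 J.
Work done by the gas = −ΔU = 1189 J.

W ≈ 1.19 kJ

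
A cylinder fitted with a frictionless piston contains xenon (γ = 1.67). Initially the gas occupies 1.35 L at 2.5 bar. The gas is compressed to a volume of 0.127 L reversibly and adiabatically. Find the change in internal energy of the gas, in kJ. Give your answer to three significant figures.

ΔU ≈ 1.95 kJ

P₂ = P₁(V₁/V₂)^γ = 2.5×(1.35/0.127)^(1.67) = 129.5 bar.
For a reversible adiabat, W_by_gas = (P₁V₁ − P₂V₂)/(γ−1).
W_by = (250000×0.00135 − 1.295×10^7×0.000127) / (0.67) = -1951 J.
Q = 0 ⇒ ΔU = −W_by = 1951 J.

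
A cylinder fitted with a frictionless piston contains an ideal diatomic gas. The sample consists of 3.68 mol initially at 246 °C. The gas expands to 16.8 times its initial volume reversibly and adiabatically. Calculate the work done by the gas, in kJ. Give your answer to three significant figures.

W ≈ 26.9 kJ

Adiabatic: T₁V₁^(γ−1) = T₂V₂^(γ−1) ⇒ T₂ = T₁ (V₁/V₂)^(γ−1).
γ = 7/5 for a diatomic ideal gas, so γ−1 = 2/5.
T₁ = 246 °C = 519.1 K.
T₂ = 519.1 × (1/16.8)^(2/5) = 167.9 K.
Q = 0, so ΔU = W_on_gas = nCᵥΔT with Cᵥ = R/(γ−1) = 20.79 J/(mol·K).
ΔU = 3.68 × 20.79 × (167.9 − 519.1) = -26860 J.
Work done by the gas = −ΔU = 26860 J.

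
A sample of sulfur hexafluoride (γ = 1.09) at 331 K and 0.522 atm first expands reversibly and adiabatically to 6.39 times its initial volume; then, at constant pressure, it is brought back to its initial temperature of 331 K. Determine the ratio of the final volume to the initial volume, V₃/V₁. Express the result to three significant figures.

Adiabatic step: V₂/V₁ = 6.39; T₂ = T₁·(1/6.39)^(0.09) = 280.1 K.
Isobaric step: V₃/V₂ = T₃/T₂ = 331/280.1.
V₃/V₁ = (V₂/V₁)(V₃/V₂) = 6.39 × (331/280.1) = 7.551.

V₃/V₁ ≈ 7.55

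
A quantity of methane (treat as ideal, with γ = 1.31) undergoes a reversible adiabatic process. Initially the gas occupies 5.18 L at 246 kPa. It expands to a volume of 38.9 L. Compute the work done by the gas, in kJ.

W ≈ 1.91 kJ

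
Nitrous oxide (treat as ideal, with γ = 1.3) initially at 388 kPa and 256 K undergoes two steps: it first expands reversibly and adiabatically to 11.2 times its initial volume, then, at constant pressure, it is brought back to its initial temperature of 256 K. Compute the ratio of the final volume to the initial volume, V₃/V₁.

Adiabatic step: V₂/V₁ = 11.2; T₂ = T₁·(1/11.2)^(0.3) = 124 K.
Isobaric step: V₃/V₂ = T₃/T₂ = 256/124.
V₃/V₁ = (V₂/V₁)(V₃/V₂) = 11.2 × (256/124) = 23.12.

V₃/V₁ ≈ 23.1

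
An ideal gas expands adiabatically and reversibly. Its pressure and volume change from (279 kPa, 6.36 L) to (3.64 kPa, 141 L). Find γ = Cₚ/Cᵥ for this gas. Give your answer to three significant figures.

γ ≈ 1.40

PV^γ = const ⇒ γ = ln(P₂/P₁) / ln(V₁/V₂).
γ = ln(3.64/279) / ln(6.36/141) = 1.4.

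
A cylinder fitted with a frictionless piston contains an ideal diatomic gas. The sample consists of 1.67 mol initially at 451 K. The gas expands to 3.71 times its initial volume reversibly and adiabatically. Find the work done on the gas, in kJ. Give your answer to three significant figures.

W ≈ -6.39 kJ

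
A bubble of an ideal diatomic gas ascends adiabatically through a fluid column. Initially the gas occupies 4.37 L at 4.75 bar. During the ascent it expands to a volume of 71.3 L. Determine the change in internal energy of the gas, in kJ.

ΔU ≈ -3.49 kJ

γ = 7/5 for a diatomic ideal gas.
P₂ = P₁(V₁/V₂)^γ = 4.75×(4.37/71.3)^(7/5) = 0.09529 bar.
For a reversible adiabat, W_by_gas = (P₁V₁ − P₂V₂)/(γ−1).
W_by = (475000×0.00437 − 9529×0.0713) / (2/5) = 3491 J.
Q = 0 ⇒ ΔU = −W_by = -3491 J.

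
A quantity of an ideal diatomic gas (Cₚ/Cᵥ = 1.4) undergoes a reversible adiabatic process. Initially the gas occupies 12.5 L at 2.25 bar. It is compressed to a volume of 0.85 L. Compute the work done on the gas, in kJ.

P₂ = P₁(V₁/V₂)^γ = 2.25×(12.5/0.85)^(1.4) = 96.98 bar.
For a reversible adiabat, W_by_gas = (P₁V₁ − P₂V₂)/(γ−1).
W_by = (225000×0.0125 − 9.698×10^6×0.00085) / (0.4) = -13580 J.
W_on_gas = −W_by = 13580 J.

W ≈ 13.6 kJ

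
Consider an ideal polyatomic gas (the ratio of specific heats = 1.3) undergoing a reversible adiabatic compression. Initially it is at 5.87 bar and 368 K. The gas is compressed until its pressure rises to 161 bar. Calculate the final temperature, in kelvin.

Adiabatic: T₂/T₁ = (P₂/P₁)^((γ−1)/γ).
T₂ = 368 × (161/5.87)^(0.231) = 790.2 K.

T₂ ≈ 790 K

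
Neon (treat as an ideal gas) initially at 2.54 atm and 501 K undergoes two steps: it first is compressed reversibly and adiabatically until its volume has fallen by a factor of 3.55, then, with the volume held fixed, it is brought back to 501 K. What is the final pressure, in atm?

P₃ ≈ 9.02 atm

For a monatomic ideal gas γ = 5/3.
Adiabatic step (PV^γ = const): P₂ = 2.54×3.55^(5/3) = 20.98 atm; T₂ = 501×3.55^(2/3) = 1166 K.
Isochoric: P₃ = P₂(T₃/T₂) = 20.98 × (501/1166) = 9.017 atm.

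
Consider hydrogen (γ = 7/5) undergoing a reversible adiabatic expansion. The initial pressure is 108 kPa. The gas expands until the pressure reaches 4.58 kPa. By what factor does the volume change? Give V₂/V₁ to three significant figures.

V₂/V₁ ≈ 9.56

From PV^γ = const, V₂/V₁ = (P₁/P₂)^(1/γ).
V₂/V₁ = (108/4.58)^(5/7) = 9.559.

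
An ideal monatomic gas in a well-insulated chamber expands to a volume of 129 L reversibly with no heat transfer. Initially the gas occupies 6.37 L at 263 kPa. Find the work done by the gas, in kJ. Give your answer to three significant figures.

W ≈ 2.17 kJ

γ = 5/3 for a monatomic ideal gas.
P₂ = P₁(V₁/V₂)^γ = 263×(6.37/129)^(5/3) = 1.748 kPa.
For a reversible adiabat, W_by_gas = (P₁V₁ − P₂V₂)/(γ−1).
W_by = (263000×0.00637 − 1748×0.129) / (2/3) = 2175 J.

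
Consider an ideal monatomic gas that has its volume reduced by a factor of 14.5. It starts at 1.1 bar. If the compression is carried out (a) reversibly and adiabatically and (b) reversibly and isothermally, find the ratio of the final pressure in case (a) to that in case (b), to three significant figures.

For a monatomic ideal gas γ = 5/3.
Isothermal: P_b = P₁(V₁/V₂) = 1.1×14.5.
Adiabatic: P_a = P₁(V₁/V₂)^γ = 1.1×14.5^(5/3).
P_a/P_b = (V₁/V₂)^(γ−1) = 14.5^(2/3) = 5.946.

P_adiabatic / P_isothermal ≈ 5.95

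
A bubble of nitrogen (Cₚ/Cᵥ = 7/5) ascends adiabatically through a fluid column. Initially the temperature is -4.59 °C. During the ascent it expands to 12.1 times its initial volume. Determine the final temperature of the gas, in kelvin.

T₂ ≈ 99.1 K

For a reversible adiabat TV^(γ−1) is constant, so T₂ = T₁ (V₁/V₂)^(γ−1).
T₁ = -4.59 °C = 268.6 K.
T₂ = 268.6 × (1/12.1)^(2/5) = 99.07 K.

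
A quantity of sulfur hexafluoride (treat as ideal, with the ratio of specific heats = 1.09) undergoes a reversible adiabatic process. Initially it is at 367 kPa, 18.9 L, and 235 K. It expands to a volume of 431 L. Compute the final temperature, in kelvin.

For a reversible adiabat TV^(γ−1) is constant, so T₂ = T₁ (V₁/V₂)^(γ−1).
T₂ = 235 × (18.9/431)^(0.09) = 177.4 K.

T₂ ≈ 177 K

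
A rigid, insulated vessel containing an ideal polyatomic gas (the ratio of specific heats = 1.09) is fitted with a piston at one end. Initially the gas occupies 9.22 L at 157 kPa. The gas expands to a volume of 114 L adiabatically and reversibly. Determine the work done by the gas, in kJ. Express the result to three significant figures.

P₂ = P₁(V₁/V₂)^γ = 157×(9.22/114)^(1.09) = 10.13 kPa.
For a reversible adiabat, W_by_gas = (P₁V₁ − P₂V₂)/(γ−1).
W_by = (157000×0.00922 − 10130×0.114) / (0.09) = 3258 J.

W ≈ 3.26 kJ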